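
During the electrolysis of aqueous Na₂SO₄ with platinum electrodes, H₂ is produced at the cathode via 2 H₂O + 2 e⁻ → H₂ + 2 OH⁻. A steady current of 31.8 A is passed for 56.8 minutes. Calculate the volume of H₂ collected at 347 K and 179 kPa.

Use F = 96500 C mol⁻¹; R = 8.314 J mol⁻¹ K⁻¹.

Q = I·t = 31.80 A × 3408.0 s = 108400 C.
n(e⁻) = Q/F = 108400 / 96500 = 1.123 mol.
2 electrons are transferred per H₂ molecule, so n(H₂) = 1.123 / 2 = 0.5615 mol.
V = nRT/P = (0.5615 × 8.314 × 347) / (179 × 10³ Pa) = 0.00905 m³ = 9.05 L.

9.05 L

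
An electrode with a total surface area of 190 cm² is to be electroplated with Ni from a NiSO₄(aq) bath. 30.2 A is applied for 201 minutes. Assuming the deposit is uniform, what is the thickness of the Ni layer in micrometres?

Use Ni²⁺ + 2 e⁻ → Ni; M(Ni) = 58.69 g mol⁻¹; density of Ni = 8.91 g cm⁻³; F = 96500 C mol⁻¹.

654 μm

Q = I·t = 30.20 × 12060 = 364200 C; n(e⁻) = 3.774 mol.
n(Ni) = n(e⁻)/2 = 1.887 mol, so m = 1.887 × 58.69 = 110.8 g.
Volume = m/ρ = 110.8 / 8.91 = 12.43 cm³.
Thickness = V/A = 12.43 / 190 = 0.0654 cm = 654 μm.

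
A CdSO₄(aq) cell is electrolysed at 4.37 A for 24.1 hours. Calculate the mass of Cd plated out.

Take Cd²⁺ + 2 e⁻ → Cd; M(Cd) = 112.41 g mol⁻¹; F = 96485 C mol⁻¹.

Q = I·t = 4.370 A × 86760 s = 379100 C.
n(e⁻) = Q/F = 379100 / 96485 = 3.930 mol.
Cd²⁺ + 2 e⁻ → Cd, so n(Cd) = n(e⁻)/2 = 1.965 mol.
m = n·M = 1.965 × 112.41 = 221 g.

221 g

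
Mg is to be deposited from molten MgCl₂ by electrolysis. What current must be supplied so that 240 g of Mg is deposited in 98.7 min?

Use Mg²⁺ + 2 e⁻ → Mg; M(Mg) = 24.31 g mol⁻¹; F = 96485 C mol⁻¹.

322 A

n(Mg) = 240 / 24.31 = 9.872 mol.
n(e⁻) = 2 × 9.872 = 19.74 mol.
Q = n(e⁻)·F = 19.74 × 96485 = 1905000 C.
I = Q/t = 1905000 / 5922.0 s = 322 A.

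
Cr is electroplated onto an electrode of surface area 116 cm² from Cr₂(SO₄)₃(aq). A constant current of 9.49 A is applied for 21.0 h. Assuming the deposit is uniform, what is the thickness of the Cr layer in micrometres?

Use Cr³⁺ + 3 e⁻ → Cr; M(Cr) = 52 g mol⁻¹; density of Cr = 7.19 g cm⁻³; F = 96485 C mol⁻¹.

Q = I·t = 9.490 × 75600 = 717400 C; n(e⁻) = 7.436 mol.
n(Cr) = n(e⁻)/3 = 2.479 mol, so m = 2.479 × 52 = 128.9 g.
Volume = m/ρ = 128.9 / 7.19 = 17.93 cm³.
Thickness = V/A = 17.93 / 116 = 0.155 cm = 1550 μm.

1550 μm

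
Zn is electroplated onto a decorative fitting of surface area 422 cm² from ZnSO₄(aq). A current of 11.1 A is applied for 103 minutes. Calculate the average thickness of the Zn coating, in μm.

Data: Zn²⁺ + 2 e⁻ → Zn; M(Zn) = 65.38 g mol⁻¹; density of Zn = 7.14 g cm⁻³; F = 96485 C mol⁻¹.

77.1 μm

Q = I·t = 11.10 × 6180.0 = 68600 C; n(e⁻) = 0.7110 mol.
n(Zn) = n(e⁻)/2 = 0.3555 mol, so m = 0.3555 × 65.38 = 23.24 g.
Volume = m/ρ = 23.24 / 7.14 = 3.255 cm³.
Thickness = V/A = 3.255 / 422 = 0.00771 cm = 77.1 μm.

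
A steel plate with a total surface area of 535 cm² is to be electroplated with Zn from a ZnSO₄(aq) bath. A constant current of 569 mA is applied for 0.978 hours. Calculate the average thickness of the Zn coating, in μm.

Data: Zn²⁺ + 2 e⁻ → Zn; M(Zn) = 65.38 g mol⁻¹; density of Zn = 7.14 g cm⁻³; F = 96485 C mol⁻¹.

1.78 μm

Q = I·t = 0.5690 × 3520.8 = 2003 C; n(e⁻) = 0.02076 mol.
n(Zn) = n(e⁻)/2 = 0.01038 mol, so m = 0.01038 × 65.38 = 0.6787 g.
Volume = m/ρ = 0.6787 / 7.14 = 0.09506 cm³.
Thickness = V/A = 0.09506 / 535 = 1.78 × 10⁻⁴ cm = 1.78 μm.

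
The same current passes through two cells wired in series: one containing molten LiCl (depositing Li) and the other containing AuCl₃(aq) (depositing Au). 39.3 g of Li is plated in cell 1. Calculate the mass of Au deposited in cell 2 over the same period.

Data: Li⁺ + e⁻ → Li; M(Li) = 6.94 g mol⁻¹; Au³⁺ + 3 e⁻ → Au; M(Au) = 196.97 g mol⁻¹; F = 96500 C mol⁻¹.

372 g

n(Li) = 39.3 / 6.94 = 5.663 mol.
Since Li⁺ + e⁻ → Li, n(e⁻) passed = 1 × 5.663 = 5.663 mol.
Cells in series carry the same charge, so the same 5.663 mol of electrons passes through cell 2.
Au³⁺ + 3 e⁻ → Au, so n(Au) = 5.663 / 3 = 1.888 mol.
m(Au) = 1.888 × 196.97 = 372 g.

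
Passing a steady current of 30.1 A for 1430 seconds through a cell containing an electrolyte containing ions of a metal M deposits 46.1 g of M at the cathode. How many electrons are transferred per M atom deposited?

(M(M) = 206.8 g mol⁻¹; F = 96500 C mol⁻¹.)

Q = I·t = 30.10 A × 1430.0 s = 43040 C, so n(e⁻) = 43040/96500 = 0.4460 mol.
n(M) deposited = 46.1 / 206.8 = 0.2229 mol.
Electrons per atom = n(e⁻)/n(M) = 0.4460 / 0.2229 = 2.00 ≈ 2, so the ion is M²⁺.

2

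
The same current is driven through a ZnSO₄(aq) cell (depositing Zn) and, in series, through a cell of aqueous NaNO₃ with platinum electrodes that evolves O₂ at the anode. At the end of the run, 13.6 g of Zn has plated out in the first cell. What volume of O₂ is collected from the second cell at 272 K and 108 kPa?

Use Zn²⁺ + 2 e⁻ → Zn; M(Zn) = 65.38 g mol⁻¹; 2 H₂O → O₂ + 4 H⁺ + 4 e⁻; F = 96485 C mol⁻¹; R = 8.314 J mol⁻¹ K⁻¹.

2.18 L

n(Zn) = 13.6 / 65.38 = 0.2080 mol, so n(e⁻) = 2 × 0.2080 = 0.4160 mol.
The cells are in series, so the same 0.4160 mol of electrons passes through the second cell.
2 H₂O → O₂ + 4 H⁺ + 4 e⁻ — 4 mol e⁻ per mol O₂, so n(O₂) = 0.4160/4 = 0.1040 mol.
V = nRT/P = (0.1040 × 8.314 × 272) / (108 × 10³) = 0.00218 m³ = 2.18 L.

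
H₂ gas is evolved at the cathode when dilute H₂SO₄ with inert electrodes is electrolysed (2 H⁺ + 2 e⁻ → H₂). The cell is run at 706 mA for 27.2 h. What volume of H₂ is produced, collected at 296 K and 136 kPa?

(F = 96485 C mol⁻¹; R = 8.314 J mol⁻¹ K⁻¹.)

Q = I·t = 0.7060 A × 97920 s = 69130 C.
n(e⁻) = Q/F = 69130 / 96485 = 0.7165 mol.
2 electrons are transferred per H₂ molecule, so n(H₂) = 0.7165 / 2 = 0.3583 mol.
V = nRT/P = (0.3583 × 8.314 × 296) / (136 × 10³ Pa) = 0.00648 m³ = 6.48 L.

6.48 L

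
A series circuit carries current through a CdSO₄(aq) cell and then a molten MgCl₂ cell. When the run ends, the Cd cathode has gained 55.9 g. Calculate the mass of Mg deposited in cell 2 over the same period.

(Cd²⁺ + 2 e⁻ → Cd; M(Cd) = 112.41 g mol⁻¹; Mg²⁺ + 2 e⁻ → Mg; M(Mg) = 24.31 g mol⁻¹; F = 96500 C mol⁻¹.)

12.1 g

n(Cd) = 55.9 / 112.41 = 0.4973 mol.
Since Cd²⁺ + 2 e⁻ → Cd, n(e⁻) passed = 2 × 0.4973 = 0.9946 mol.
Cells in series carry the same charge, so the same 0.9946 mol of electrons passes through cell 2.
Mg²⁺ + 2 e⁻ → Mg, so n(Mg) = 0.9946 / 2 = 0.4973 mol.
m(Mg) = 0.4973 × 24.31 = 12.1 g.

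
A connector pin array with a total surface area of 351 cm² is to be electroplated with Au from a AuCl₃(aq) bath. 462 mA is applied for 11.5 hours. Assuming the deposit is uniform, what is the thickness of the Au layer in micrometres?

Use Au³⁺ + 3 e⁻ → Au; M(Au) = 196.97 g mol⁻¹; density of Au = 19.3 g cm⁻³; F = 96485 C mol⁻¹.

Q = I·t = 0.4620 × 41400 = 19130 C; n(e⁻) = 0.1982 mol.
n(Au) = n(e⁻)/3 = 0.06608 mol, so m = 0.06608 × 196.97 = 13.02 g.
Volume = m/ρ = 13.02 / 19.3 = 0.6744 cm³.
Thickness = V/A = 0.6744 / 351 = 0.00192 cm = 19.2 μm.

19.2 μm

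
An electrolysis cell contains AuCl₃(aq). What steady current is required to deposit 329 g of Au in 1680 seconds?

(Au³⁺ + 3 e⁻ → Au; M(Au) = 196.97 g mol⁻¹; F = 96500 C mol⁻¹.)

288 A

n(Au) = 329 / 196.97 = 1.670 mol.
n(e⁻) = 3 × 1.670 = 5.011 mol.
Q = n(e⁻)·F = 5.011 × 96500 = 483600 C.
I = Q/t = 483600 / 1680.0 s = 288 A.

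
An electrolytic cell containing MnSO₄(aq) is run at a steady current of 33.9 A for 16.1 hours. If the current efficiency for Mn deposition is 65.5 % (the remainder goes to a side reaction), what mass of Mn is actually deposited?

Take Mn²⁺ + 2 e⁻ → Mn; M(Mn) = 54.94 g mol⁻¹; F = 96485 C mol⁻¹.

366 g

Q = I·t = 33.90 × 57960 = 1965000 C.
n(e⁻) = 1965000/96485 = 20.36 mol; theoretically n(Mn) = 20.36/2 = 10.18 mol, m_theo = 559.4 g.
At 65.5 % efficiency, m_actual = 0.655 × 559.4 = 366 g.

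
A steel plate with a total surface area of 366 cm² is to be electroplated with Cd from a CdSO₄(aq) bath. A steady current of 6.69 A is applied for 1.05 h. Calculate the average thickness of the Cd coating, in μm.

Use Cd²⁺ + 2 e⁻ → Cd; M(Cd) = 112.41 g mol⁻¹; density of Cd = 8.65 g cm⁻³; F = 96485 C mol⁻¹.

46.5 μm

Q = I·t = 6.690 × 3780.0 = 25290 C; n(e⁻) = 0.2621 mol.
n(Cd) = n(e⁻)/2 = 0.1310 mol, so m = 0.1310 × 112.41 = 14.73 g.
Volume = m/ρ = 14.73 / 8.65 = 1.703 cm³.
Thickness = V/A = 1.703 / 366 = 0.00465 cm = 46.5 μm.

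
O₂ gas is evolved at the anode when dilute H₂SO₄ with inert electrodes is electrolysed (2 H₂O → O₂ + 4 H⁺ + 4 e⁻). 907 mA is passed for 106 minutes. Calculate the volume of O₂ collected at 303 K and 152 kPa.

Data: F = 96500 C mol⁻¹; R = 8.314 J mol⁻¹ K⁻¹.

Q = I·t = 0.9070 A × 6360.0 s = 5769 C.
n(e⁻) = Q/F = 5769 / 96500 = 0.05978 mol.
4 electrons are transferred per O₂ molecule, so n(O₂) = 0.05978 / 4 = 0.01494 mol.
V = nRT/P = (0.01494 × 8.314 × 303) / (152 × 10³ Pa) = 2.48 × 10⁻⁴ m³ = 0.248 L.

0.248 L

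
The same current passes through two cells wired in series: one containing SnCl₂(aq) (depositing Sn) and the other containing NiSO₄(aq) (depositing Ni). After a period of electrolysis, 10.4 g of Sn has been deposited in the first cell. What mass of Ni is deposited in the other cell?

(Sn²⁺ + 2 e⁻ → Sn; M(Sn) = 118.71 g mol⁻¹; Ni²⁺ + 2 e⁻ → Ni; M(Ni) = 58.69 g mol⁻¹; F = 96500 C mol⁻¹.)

5.14 g

n(Sn) = 10.4 / 118.71 = 0.08761 mol.
Since Sn²⁺ + 2 e⁻ → Sn, n(e⁻) passed = 2 × 0.08761 = 0.1752 mol.
Cells in series carry the same charge, so the same 0.1752 mol of electrons passes through cell 2.
Ni²⁺ + 2 e⁻ → Ni, so n(Ni) = 0.1752 / 2 = 0.08761 mol.
m(Ni) = 0.08761 × 58.69 = 5.14 g.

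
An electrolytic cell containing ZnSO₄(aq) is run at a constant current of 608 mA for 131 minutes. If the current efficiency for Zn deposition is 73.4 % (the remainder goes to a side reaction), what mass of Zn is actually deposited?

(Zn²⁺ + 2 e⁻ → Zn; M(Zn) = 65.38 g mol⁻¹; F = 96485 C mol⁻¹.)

1.19 g

Q = I·t = 0.6080 × 7860.0 = 4779 C.
n(e⁻) = 4779/96485 = 0.04953 mol; theoretically n(Zn) = 0.04953/2 = 0.02476 mol, m_theo = 1.619 g.
At 73.4 % efficiency, m_actual = 0.734 × 1.619 = 1.19 g.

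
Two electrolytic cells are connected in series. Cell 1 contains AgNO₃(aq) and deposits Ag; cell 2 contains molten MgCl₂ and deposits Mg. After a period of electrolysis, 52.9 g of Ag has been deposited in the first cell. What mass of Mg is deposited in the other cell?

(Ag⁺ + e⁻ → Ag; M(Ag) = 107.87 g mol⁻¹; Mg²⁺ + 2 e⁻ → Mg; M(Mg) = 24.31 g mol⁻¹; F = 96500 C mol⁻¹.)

n(Ag) = 52.9 / 107.87 = 0.4904 mol.
Since Ag⁺ + e⁻ → Ag, n(e⁻) passed = 1 × 0.4904 = 0.4904 mol.
Cells in series carry the same charge, so the same 0.4904 mol of electrons passes through cell 2.
Mg²⁺ + 2 e⁻ → Mg, so n(Mg) = 0.4904 / 2 = 0.2452 mol.
m(Mg) = 0.2452 × 24.31 = 5.96 g.

5.96 g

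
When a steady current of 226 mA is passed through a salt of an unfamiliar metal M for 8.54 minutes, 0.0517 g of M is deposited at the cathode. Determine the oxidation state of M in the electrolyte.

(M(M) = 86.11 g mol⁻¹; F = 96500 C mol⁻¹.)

Q = I·t = 0.2260 A × 512.40 s = 115.8 C, so n(e⁻) = 115.8/96500 = 0.001200 mol.
n(M) deposited = 0.0517 / 86.11 = 0.0006004 mol.
Electrons per atom = n(e⁻)/n(M) = 0.001200 / 0.0006004 = 2.00 ≈ 2, so the ion is M²⁺.

+2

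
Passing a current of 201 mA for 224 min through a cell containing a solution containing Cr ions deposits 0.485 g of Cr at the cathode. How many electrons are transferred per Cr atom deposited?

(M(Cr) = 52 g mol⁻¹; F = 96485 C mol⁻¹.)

Q = I·t = 0.2010 A × 13440 s = 2701 C, so n(e⁻) = 2701/96485 = 0.02800 mol.
n(Cr) deposited = 0.485 / 52 = 0.009327 mol.
Electrons per atom = n(e⁻)/n(Cr) = 0.02800 / 0.009327 = 3.00 ≈ 3, so the ion is Cr³⁺.

3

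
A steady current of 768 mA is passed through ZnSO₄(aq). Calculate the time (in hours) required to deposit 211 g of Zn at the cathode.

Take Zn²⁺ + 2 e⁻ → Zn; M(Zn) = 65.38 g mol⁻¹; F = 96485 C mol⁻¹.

n(Zn) = m/M = 211 / 65.38 = 3.227 mol.
Each Zn atom requires 2 electrons, so n(e⁻) = 2 × 3.227 = 6.455 mol.
Q = n(e⁻)·F = 6.455 × 96485 = 622800 C.
t = Q/I = 622800 / 0.7680 A = 810900 s = 225 h.

225 h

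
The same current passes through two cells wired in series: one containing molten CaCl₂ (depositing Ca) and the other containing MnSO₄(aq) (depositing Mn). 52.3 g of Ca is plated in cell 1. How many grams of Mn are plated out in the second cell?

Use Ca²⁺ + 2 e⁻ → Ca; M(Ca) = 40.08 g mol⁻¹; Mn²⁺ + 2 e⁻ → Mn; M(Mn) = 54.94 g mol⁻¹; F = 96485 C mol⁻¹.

n(Ca) = 52.3 / 40.08 = 1.305 mol.
Since Ca²⁺ + 2 e⁻ → Ca, n(e⁻) passed = 2 × 1.305 = 2.610 mol.
Cells in series carry the same charge, so the same 2.610 mol of electrons passes through cell 2.
Mn²⁺ + 2 e⁻ → Mn, so n(Mn) = 2.610 / 2 = 1.305 mol.
m(Mn) = 1.305 × 54.94 = 71.7 g.

71.7 g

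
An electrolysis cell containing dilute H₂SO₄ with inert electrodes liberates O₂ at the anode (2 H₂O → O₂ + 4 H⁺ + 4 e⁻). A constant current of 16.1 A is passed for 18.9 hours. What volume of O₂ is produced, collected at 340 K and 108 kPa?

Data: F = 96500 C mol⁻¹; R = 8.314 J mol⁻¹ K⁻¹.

Q = I·t = 16.10 A × 68040 s = 1095000 C.
n(e⁻) = Q/F = 1095000 / 96500 = 11.35 mol.
4 electrons are transferred per O₂ molecule, so n(O₂) = 11.35 / 4 = 2.838 mol.
V = nRT/P = (2.838 × 8.314 × 340) / (108 × 10³ Pa) = 0.0743 m³ = 74.3 L.

74.3 L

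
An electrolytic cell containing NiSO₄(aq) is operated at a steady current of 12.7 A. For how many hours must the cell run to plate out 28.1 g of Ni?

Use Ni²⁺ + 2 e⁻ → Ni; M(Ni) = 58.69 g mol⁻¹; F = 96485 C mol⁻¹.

2.02 h

n(Ni) = m/M = 28.1 / 58.69 = 0.4788 mol.
Each Ni atom requires 2 electrons, so n(e⁻) = 2 × 0.4788 = 0.9576 mol.
Q = n(e⁻)·F = 0.9576 × 96485 = 92390 C.
t = Q/I = 92390 / 12.70 A = 7275 s = 2.02 h.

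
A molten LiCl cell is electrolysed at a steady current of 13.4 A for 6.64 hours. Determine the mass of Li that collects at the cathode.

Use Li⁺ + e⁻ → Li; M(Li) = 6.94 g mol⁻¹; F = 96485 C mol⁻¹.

Q = I·t = 13.40 A × 23904 s = 320300 C.
n(e⁻) = Q/F = 320300 / 96485 = 3.320 mol.
Li⁺ + e⁻ → Li, so n(Li) = n(e⁻)/1 = 3.320 mol.
m = n·M = 3.320 × 6.94 = 23.0 g.

23.0 g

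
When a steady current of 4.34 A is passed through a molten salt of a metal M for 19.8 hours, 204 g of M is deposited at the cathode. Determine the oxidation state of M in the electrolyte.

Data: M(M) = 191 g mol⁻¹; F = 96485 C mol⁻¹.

Q = I·t = 4.340 A × 71280 s = 309400 C, so n(e⁻) = 309400/96485 = 3.206 mol.
n(M) deposited = 204 / 191 = 1.068 mol.
Electrons per atom = n(e⁻)/n(M) = 3.206 / 1.068 = 3.00 ≈ 3, so the ion is M³⁺.

+3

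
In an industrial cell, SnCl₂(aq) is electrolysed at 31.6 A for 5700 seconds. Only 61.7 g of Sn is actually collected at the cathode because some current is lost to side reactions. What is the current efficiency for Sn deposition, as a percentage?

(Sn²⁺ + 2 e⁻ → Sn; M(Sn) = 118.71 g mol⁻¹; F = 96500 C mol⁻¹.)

55.7 %

Q = I·t = 31.60 × 5700.0 = 180100 C; n(e⁻) = 180100/96500 = 1.867 mol.
Theoretical n(Sn) = n(e⁻)/2 = 0.9333 mol, i.e. m_theo = 0.9333 × 118.71 = 110.8 g.
Efficiency = m_actual / m_theo = 61.7 / 110.8 = 55.7 %.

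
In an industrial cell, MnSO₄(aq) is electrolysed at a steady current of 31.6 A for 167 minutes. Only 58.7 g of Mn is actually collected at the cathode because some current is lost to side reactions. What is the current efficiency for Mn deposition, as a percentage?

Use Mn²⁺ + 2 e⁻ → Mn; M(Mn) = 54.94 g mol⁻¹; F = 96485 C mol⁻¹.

Q = I·t = 31.60 × 10020 = 316600 C; n(e⁻) = 316600/96485 = 3.282 mol.
Theoretical n(Mn) = n(e⁻)/2 = 1.641 mol, i.e. m_theo = 1.641 × 54.94 = 90.15 g.
Efficiency = m_actual / m_theo = 58.7 / 90.15 = 65.1 %.

65.1 %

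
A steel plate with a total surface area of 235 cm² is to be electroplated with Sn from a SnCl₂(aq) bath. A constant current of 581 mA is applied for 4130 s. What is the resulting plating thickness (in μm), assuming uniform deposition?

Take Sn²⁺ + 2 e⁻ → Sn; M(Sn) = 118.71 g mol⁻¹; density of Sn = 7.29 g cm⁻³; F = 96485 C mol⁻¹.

Q = I·t = 0.5810 × 4130.0 = 2400 C; n(e⁻) = 0.02487 mol.
n(Sn) = n(e⁻)/2 = 0.01243 mol, so m = 0.01243 × 118.71 = 1.476 g.
Volume = m/ρ = 1.476 / 7.29 = 0.2025 cm³.
Thickness = V/A = 0.2025 / 235 = 8.62 × 10⁻⁴ cm = 8.62 μm.

8.62 μm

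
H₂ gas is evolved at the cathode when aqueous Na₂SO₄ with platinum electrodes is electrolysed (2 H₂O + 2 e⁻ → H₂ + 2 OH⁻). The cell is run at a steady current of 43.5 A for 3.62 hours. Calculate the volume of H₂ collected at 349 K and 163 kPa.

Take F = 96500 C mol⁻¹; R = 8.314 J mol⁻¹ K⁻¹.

52.3 L

Q = I·t = 43.50 A × 13032 s = 566900 C.
n(e⁻) = Q/F = 566900 / 96500 = 5.875 mol.
2 electrons are transferred per H₂ molecule, so n(H₂) = 5.875 / 2 = 2.937 mol.
V = nRT/P = (2.937 × 8.314 × 349) / (163 × 10³ Pa) = 0.0523 m³ = 52.3 L.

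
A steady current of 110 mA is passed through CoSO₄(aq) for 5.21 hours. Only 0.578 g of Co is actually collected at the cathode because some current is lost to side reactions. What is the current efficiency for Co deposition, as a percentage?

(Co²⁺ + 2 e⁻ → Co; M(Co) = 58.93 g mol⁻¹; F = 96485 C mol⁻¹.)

91.7 %

Q = I·t = 0.1100 × 18756 = 2063 C; n(e⁻) = 2063/96485 = 0.02138 mol.
Theoretical n(Co) = n(e⁻)/2 = 0.01069 mol, i.e. m_theo = 0.01069 × 58.93 = 0.6301 g.
Efficiency = m_actual / m_theo = 0.578 / 0.6301 = 91.7 %.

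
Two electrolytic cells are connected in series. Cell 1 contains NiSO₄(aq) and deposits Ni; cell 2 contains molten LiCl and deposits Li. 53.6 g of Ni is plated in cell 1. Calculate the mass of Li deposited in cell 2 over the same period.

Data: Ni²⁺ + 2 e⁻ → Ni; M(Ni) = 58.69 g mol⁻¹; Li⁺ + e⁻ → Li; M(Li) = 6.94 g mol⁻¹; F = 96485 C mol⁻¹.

n(Ni) = 53.6 / 58.69 = 0.9133 mol.
Since Ni²⁺ + 2 e⁻ → Ni, n(e⁻) passed = 2 × 0.9133 = 1.827 mol.
Cells in series carry the same charge, so the same 1.827 mol of electrons passes through cell 2.
Li⁺ + e⁻ → Li, so n(Li) = 1.827 / 1 = 1.827 mol.
m(Li) = 1.827 × 6.94 = 12.7 g.

12.7 g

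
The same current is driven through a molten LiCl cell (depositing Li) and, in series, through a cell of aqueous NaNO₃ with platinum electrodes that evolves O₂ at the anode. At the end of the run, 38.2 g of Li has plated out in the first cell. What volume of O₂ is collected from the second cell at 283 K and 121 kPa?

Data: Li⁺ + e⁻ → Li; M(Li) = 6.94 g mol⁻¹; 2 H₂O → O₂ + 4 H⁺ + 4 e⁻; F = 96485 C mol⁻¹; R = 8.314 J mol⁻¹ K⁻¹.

26.8 L

n(Li) = 38.2 / 6.94 = 5.504 mol, so n(e⁻) = 1 × 5.504 = 5.504 mol.
The cells are in series, so the same 5.504 mol of electrons passes through the second cell.
2 H₂O → O₂ + 4 H⁺ + 4 e⁻ — 4 mol e⁻ per mol O₂, so n(O₂) = 5.504/4 = 1.376 mol.
V = nRT/P = (1.376 × 8.314 × 283) / (121 × 10³) = 0.0268 m³ = 26.8 L.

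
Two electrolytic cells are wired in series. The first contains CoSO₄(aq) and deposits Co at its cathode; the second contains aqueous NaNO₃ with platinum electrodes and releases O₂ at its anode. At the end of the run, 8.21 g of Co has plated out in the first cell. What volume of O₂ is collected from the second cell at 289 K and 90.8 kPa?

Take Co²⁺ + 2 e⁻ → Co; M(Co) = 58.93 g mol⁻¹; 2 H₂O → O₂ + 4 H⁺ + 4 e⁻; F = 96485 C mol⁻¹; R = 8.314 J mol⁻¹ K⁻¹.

n(Co) = 8.21 / 58.93 = 0.1393 mol, so n(e⁻) = 2 × 0.1393 = 0.2786 mol.
The cells are in series, so the same 0.2786 mol of electrons passes through the second cell.
2 H₂O → O₂ + 4 H⁺ + 4 e⁻ — 4 mol e⁻ per mol O₂, so n(O₂) = 0.2786/4 = 0.06966 mol.
V = nRT/P = (0.06966 × 8.314 × 289) / (90.8 × 10³) = 0.00184 m³ = 1.84 L.

1.84 L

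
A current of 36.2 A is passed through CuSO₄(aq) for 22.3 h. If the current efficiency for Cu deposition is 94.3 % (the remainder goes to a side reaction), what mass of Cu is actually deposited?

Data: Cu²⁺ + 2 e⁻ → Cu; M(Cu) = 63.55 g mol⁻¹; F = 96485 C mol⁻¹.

Q = I·t = 36.20 × 80280 = 2906000 C.
n(e⁻) = 2906000/96485 = 30.12 mol; theoretically n(Cu) = 30.12/2 = 15.06 mol, m_theo = 957.1 g.
At 94.3 % efficiency, m_actual = 0.943 × 957.1 = 903 g.

903 g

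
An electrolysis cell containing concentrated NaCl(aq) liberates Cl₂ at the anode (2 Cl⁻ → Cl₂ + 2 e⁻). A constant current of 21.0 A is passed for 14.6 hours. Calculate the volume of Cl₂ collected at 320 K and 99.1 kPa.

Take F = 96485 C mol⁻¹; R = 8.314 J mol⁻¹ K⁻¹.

154 L

Q = I·t = 21.00 A × 52560 s = 1104000 C.
n(e⁻) = Q/F = 1104000 / 96485 = 11.44 mol.
2 electrons are transferred per Cl₂ molecule, so n(Cl₂) = 11.44 / 2 = 5.720 mol.
V = nRT/P = (5.720 × 8.314 × 320) / (99.1 × 10³ Pa) = 0.154 m³ = 154 L.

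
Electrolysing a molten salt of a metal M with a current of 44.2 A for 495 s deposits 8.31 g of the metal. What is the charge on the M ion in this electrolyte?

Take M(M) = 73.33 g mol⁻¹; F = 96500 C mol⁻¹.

+2

Q = I·t = 44.20 A × 495.00 s = 21880 C, so n(e⁻) = 21880/96500 = 0.2267 mol.
n(M) deposited = 8.31 / 73.33 = 0.1133 mol.
Electrons per atom = n(e⁻)/n(M) = 0.2267 / 0.1133 = 2.00 ≈ 2, so the ion is M²⁺.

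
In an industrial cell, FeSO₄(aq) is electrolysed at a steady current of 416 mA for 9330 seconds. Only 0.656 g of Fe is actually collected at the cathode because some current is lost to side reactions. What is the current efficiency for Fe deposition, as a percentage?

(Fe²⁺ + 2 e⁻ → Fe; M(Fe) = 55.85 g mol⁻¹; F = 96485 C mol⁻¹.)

Q = I·t = 0.4160 × 9330.0 = 3881 C; n(e⁻) = 3881/96485 = 0.04023 mol.
Theoretical n(Fe) = n(e⁻)/2 = 0.02011 mol, i.e. m_theo = 0.02011 × 55.85 = 1.123 g.
Efficiency = m_actual / m_theo = 0.656 / 1.123 = 58.4 %.

58.4 %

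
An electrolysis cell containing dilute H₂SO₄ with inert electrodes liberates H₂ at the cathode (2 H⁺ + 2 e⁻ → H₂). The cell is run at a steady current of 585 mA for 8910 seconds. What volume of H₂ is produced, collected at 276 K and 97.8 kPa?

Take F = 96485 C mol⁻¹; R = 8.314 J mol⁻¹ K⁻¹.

0.634 L

Q = I·t = 0.5850 A × 8910.0 s = 5212 C.
n(e⁻) = Q/F = 5212 / 96485 = 0.05402 mol.
2 electrons are transferred per H₂ molecule, so n(H₂) = 0.05402 / 2 = 0.02701 mol.
V = nRT/P = (0.02701 × 8.314 × 276) / (97.8 × 10³ Pa) = 6.34 × 10⁻⁴ m³ = 0.634 L.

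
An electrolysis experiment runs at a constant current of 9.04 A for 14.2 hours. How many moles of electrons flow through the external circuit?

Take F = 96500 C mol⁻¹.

4.79 mol

Q = I·t = 9.040 A × 51120 s = 462100 C.
n(e⁻) = Q/F = 462100 / 96500 = 4.79 mol.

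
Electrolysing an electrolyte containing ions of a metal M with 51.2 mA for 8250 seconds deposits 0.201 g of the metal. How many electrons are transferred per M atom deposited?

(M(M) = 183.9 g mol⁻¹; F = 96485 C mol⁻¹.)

Q = I·t = 0.05120 A × 8250.0 s = 422.4 C, so n(e⁻) = 422.4/96485 = 0.004378 mol.
n(M) deposited = 0.201 / 183.9 = 0.001093 mol.
Electrons per atom = n(e⁻)/n(M) = 0.004378 / 0.001093 = 4.01 ≈ 4, so the ion is M⁴⁺.

4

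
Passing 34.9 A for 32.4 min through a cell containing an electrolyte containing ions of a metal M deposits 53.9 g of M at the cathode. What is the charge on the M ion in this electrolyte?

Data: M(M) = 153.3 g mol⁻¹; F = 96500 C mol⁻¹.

+2

Q = I·t = 34.90 A × 1944.0 s = 67850 C, so n(e⁻) = 67850/96500 = 0.7031 mol.
n(M) deposited = 53.9 / 153.3 = 0.3516 mol.
Electrons per atom = n(e⁻)/n(M) = 0.7031 / 0.3516 = 2.00 ≈ 2, so the ion is M²⁺.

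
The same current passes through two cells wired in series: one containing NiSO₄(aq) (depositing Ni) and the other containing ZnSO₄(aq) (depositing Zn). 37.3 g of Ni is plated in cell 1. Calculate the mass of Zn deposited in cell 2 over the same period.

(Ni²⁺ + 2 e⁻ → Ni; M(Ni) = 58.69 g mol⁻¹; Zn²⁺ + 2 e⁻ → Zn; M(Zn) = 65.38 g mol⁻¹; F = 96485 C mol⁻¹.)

n(Ni) = 37.3 / 58.69 = 0.6355 mol.
Since Ni²⁺ + 2 e⁻ → Ni, n(e⁻) passed = 2 × 0.6355 = 1.271 mol.
Cells in series carry the same charge, so the same 1.271 mol of electrons passes through cell 2.
Zn²⁺ + 2 e⁻ → Zn, so n(Zn) = 1.271 / 2 = 0.6355 mol.
m(Zn) = 0.6355 × 65.38 = 41.6 g.

41.6 g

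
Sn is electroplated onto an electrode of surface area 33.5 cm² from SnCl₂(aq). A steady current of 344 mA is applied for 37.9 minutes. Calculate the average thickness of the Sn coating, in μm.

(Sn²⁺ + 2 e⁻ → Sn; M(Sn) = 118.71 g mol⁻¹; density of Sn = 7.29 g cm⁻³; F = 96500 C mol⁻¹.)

19.7 μm

Q = I·t = 0.3440 × 2274.0 = 782.3 C; n(e⁻) = 0.008106 mol.
n(Sn) = n(e⁻)/2 = 0.004053 mol, so m = 0.004053 × 118.71 = 0.4811 g.
Volume = m/ρ = 0.4811 / 7.29 = 0.06600 cm³.
Thickness = V/A = 0.06600 / 33.5 = 0.00197 cm = 19.7 μm.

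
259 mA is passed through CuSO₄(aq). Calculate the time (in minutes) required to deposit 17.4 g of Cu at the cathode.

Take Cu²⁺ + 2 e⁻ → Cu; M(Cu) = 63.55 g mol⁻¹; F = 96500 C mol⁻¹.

3400 min

n(Cu) = m/M = 17.4 / 63.55 = 0.2738 mol.
Each Cu atom requires 2 electrons, so n(e⁻) = 2 × 0.2738 = 0.5476 mol.
Q = n(e⁻)·F = 0.5476 × 96500 = 52840 C.
t = Q/I = 52840 / 0.2590 A = 204000 s = 3400 min.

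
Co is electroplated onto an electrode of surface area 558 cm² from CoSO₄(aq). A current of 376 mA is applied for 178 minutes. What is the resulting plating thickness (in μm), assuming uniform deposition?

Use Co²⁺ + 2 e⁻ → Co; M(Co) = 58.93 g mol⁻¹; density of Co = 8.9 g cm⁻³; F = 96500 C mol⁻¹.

Q = I·t = 0.3760 × 10680 = 4016 C; n(e⁻) = 0.04161 mol.
n(Co) = n(e⁻)/2 = 0.02081 mol, so m = 0.02081 × 58.93 = 1.226 g.
Volume = m/ρ = 1.226 / 8.9 = 0.1378 cm³.
Thickness = V/A = 0.1378 / 558 = 2.47 × 10⁻⁴ cm = 2.47 μm.

2.47 μm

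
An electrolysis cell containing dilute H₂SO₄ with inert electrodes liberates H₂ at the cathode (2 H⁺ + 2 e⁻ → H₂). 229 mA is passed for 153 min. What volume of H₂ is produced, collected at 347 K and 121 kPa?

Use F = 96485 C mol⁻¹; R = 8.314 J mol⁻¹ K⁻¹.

Q = I·t = 0.2290 A × 9180.0 s = 2102 C.
n(e⁻) = Q/F = 2102 / 96485 = 0.02179 mol.
2 electrons are transferred per H₂ molecule, so n(H₂) = 0.02179 / 2 = 0.01089 mol.
V = nRT/P = (0.01089 × 8.314 × 347) / (121 × 10³ Pa) = 2.60 × 10⁻⁴ m³ = 0.260 L.

0.260 L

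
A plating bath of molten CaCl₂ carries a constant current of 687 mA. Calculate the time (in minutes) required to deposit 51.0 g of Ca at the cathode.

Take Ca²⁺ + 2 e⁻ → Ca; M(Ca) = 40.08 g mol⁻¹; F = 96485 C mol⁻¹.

5960 min

n(Ca) = m/M = 51.0 / 40.08 = 1.272 mol.
Each Ca atom requires 2 electrons, so n(e⁻) = 2 × 1.272 = 2.545 mol.
Q = n(e⁻)·F = 2.545 × 96485 = 245500 C.
t = Q/I = 245500 / 0.6870 A = 357400 s = 5960 min.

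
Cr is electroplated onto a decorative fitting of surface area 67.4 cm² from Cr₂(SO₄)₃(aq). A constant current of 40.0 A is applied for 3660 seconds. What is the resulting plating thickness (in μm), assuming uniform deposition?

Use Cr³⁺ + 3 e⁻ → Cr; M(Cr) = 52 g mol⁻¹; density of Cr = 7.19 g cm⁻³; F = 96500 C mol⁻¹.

543 μm

Q = I·t = 40.00 × 3660.0 = 146400 C; n(e⁻) = 1.517 mol.
n(Cr) = n(e⁻)/3 = 0.5057 mol, so m = 0.5057 × 52 = 26.30 g.
Volume = m/ρ = 26.30 / 7.19 = 3.657 cm³.
Thickness = V/A = 3.657 / 67.4 = 0.0543 cm = 543 μm.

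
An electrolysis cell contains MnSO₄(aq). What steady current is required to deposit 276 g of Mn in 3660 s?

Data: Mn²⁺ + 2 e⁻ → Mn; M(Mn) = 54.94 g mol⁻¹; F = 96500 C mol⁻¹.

265 A

n(Mn) = 276 / 54.94 = 5.024 mol.
n(e⁻) = 2 × 5.024 = 10.05 mol.
Q = n(e⁻)·F = 10.05 × 96500 = 969600 C.
I = Q/t = 969600 / 3660.0 s = 265 A.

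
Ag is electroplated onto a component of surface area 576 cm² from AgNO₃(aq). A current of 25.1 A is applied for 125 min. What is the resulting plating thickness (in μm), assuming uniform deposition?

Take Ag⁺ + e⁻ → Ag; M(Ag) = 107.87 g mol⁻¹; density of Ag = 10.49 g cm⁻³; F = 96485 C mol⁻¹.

348 μm

Q = I·t = 25.10 × 7500.0 = 188200 C; n(e⁻) = 1.951 mol.
n(Ag) = n(e⁻)/1 = 1.951 mol, so m = 1.951 × 107.87 = 210.5 g.
Volume = m/ρ = 210.5 / 10.49 = 20.06 cm³.
Thickness = V/A = 20.06 / 576 = 0.0348 cm = 348 μm.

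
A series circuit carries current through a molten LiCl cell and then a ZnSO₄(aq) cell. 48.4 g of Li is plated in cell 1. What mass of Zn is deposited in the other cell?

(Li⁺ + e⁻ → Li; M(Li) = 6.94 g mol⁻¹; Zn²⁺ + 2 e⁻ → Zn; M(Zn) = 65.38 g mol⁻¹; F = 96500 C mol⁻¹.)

n(Li) = 48.4 / 6.94 = 6.974 mol.
Since Li⁺ + e⁻ → Li, n(e⁻) passed = 1 × 6.974 = 6.974 mol.
Cells in series carry the same charge, so the same 6.974 mol of electrons passes through cell 2.
Zn²⁺ + 2 e⁻ → Zn, so n(Zn) = 6.974 / 2 = 3.487 mol.
m(Zn) = 3.487 × 65.38 = 228 g.

228 g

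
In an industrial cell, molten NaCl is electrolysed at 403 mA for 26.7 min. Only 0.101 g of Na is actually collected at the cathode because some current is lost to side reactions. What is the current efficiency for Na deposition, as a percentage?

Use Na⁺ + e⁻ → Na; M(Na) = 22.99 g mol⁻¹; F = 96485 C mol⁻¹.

65.7 %

Q = I·t = 0.4030 × 1602.0 = 645.6 C; n(e⁻) = 645.6/96485 = 0.006691 mol.
Theoretical n(Na) = n(e⁻)/1 = 0.006691 mol, i.e. m_theo = 0.006691 × 22.99 = 0.1538 g.
Efficiency = m_actual / m_theo = 0.101 / 0.1538 = 65.7 %.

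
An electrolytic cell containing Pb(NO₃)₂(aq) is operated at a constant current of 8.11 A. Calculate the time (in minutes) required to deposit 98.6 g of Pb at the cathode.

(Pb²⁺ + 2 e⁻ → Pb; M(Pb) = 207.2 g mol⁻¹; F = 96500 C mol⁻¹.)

n(Pb) = m/M = 98.6 / 207.2 = 0.4759 mol.
Each Pb atom requires 2 electrons, so n(e⁻) = 2 × 0.4759 = 0.9517 mol.
Q = n(e⁻)·F = 0.9517 × 96500 = 91840 C.
t = Q/I = 91840 / 8.110 A = 11320 s = 189 min.

189 min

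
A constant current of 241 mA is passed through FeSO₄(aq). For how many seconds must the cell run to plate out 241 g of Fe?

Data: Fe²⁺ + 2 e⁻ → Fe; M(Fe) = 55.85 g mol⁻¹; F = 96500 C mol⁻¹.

n(Fe) = m/M = 241 / 55.85 = 4.315 mol.
Each Fe atom requires 2 electrons, so n(e⁻) = 2 × 4.315 = 8.630 mol.
Q = n(e⁻)·F = 8.630 × 96500 = 832800 C.
t = Q/I = 832800 / 0.2410 A = 3456000 s.

3.46 × 10⁶ s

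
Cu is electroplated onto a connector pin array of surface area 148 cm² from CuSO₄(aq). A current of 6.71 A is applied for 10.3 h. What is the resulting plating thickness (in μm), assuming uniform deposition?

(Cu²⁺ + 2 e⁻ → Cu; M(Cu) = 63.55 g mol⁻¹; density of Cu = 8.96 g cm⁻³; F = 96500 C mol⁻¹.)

618 μm

Q = I·t = 6.710 × 37080 = 248800 C; n(e⁻) = 2.578 mol.
n(Cu) = n(e⁻)/2 = 1.289 mol, so m = 1.289 × 63.55 = 81.93 g.
Volume = m/ρ = 81.93 / 8.96 = 9.144 cm³.
Thickness = V/A = 9.144 / 148 = 0.0618 cm = 618 μm.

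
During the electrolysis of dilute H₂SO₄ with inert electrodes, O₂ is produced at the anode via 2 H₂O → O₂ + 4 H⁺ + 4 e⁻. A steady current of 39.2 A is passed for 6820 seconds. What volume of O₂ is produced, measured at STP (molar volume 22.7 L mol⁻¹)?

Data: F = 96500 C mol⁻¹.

Q = I·t = 39.20 A × 6820.0 s = 267300 C.
n(e⁻) = Q/F = 267300 / 96500 = 2.770 mol.
4 electrons are transferred per O₂ molecule, so n(O₂) = 2.770 / 4 = 0.6926 mol.
V = n × V_m = 0.6926 × 22.7 = 15.7 L.

15.7 L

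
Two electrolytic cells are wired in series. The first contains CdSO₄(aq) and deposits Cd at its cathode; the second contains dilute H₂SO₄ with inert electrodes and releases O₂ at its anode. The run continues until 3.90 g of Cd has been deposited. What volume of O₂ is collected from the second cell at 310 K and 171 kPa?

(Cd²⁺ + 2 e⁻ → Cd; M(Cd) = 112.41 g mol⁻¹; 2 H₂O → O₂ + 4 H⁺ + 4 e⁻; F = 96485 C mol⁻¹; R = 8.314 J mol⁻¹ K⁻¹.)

0.261 L

n(Cd) = 3.90 / 112.41 = 0.03469 mol, so n(e⁻) = 2 × 0.03469 = 0.06939 mol.
The cells are in series, so the same 0.06939 mol of electrons passes through the second cell.
2 H₂O → O₂ + 4 H⁺ + 4 e⁻ — 4 mol e⁻ per mol O₂, so n(O₂) = 0.06939/4 = 0.01735 mol.
V = nRT/P = (0.01735 × 8.314 × 310) / (171 × 10³) = 2.61 × 10⁻⁴ m³ = 0.261 L.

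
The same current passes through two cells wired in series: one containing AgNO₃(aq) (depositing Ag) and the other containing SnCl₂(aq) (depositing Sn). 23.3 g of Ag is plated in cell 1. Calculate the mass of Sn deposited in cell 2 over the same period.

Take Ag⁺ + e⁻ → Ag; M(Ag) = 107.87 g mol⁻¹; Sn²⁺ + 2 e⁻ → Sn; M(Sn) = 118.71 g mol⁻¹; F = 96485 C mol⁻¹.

12.8 g

n(Ag) = 23.3 / 107.87 = 0.2160 mol.
Since Ag⁺ + e⁻ → Ag, n(e⁻) passed = 1 × 0.2160 = 0.2160 mol.
Cells in series carry the same charge, so the same 0.2160 mol of electrons passes through cell 2.
Sn²⁺ + 2 e⁻ → Sn, so n(Sn) = 0.2160 / 2 = 0.1080 mol.
m(Sn) = 0.1080 × 118.71 = 12.8 g.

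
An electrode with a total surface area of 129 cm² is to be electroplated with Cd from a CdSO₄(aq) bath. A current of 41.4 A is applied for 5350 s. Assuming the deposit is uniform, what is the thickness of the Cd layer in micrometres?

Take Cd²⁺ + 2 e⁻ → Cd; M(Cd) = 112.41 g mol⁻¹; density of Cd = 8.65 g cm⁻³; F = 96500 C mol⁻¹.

Q = I·t = 41.40 × 5350.0 = 221500 C; n(e⁻) = 2.295 mol.
n(Cd) = n(e⁻)/2 = 1.148 mol, so m = 1.148 × 112.41 = 129.0 g.
Volume = m/ρ = 129.0 / 8.65 = 14.91 cm³.
Thickness = V/A = 14.91 / 129 = 0.116 cm = 1160 μm.

1160 μm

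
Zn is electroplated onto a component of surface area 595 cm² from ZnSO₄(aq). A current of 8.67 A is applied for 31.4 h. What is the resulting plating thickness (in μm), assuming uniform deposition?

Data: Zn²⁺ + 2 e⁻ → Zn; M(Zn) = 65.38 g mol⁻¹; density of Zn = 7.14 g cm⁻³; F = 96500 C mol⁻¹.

781 μm

Q = I·t = 8.670 × 113040 = 980100 C; n(e⁻) = 10.16 mol.
n(Zn) = n(e⁻)/2 = 5.078 mol, so m = 5.078 × 65.38 = 332.0 g.
Volume = m/ρ = 332.0 / 7.14 = 46.50 cm³.
Thickness = V/A = 46.50 / 595 = 0.0781 cm = 781 μm.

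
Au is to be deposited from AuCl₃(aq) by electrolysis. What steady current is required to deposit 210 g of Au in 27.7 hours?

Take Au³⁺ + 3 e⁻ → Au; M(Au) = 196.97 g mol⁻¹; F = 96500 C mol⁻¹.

3.10 A

n(Au) = 210 / 196.97 = 1.066 mol.
n(e⁻) = 3 × 1.066 = 3.198 mol.
Q = n(e⁻)·F = 3.198 × 96500 = 308700 C.
I = Q/t = 308700 / 99720 s = 3.10 A.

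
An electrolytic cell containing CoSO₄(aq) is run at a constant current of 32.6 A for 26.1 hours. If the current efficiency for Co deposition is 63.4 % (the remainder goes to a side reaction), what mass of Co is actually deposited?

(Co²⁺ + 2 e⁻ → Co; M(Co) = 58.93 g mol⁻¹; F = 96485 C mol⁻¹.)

Q = I·t = 32.60 × 93960 = 3063000 C.
n(e⁻) = 3063000/96485 = 31.75 mol; theoretically n(Co) = 31.75/2 = 15.87 mol, m_theo = 935.4 g.
At 63.4 % efficiency, m_actual = 0.634 × 935.4 = 593 g.

593 g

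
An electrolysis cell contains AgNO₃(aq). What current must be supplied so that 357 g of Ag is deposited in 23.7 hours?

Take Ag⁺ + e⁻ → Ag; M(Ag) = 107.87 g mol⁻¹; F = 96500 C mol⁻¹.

3.74 A

n(Ag) = 357 / 107.87 = 3.310 mol.
n(e⁻) = 1 × 3.310 = 3.310 mol.
Q = n(e⁻)·F = 3.310 × 96500 = 319400 C.
I = Q/t = 319400 / 85320 s = 3.74 A.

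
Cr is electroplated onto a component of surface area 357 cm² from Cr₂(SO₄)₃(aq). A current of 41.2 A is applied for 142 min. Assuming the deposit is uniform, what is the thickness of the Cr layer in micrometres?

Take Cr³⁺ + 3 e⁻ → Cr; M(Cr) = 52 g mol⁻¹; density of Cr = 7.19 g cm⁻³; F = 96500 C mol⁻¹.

246 μm

Q = I·t = 41.20 × 8520.0 = 351000 C; n(e⁻) = 3.638 mol.
n(Cr) = n(e⁻)/3 = 1.213 mol, so m = 1.213 × 52 = 63.05 g.
Volume = m/ρ = 63.05 / 7.19 = 8.769 cm³.
Thickness = V/A = 8.769 / 357 = 0.0246 cm = 246 μm.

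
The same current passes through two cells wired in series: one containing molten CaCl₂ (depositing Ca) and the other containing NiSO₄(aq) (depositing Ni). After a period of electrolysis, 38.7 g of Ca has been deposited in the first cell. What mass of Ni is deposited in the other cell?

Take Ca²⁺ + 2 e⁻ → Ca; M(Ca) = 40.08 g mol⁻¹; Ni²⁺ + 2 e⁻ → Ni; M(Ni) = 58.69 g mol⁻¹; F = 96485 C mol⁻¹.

n(Ca) = 38.7 / 40.08 = 0.9656 mol.
Since Ca²⁺ + 2 e⁻ → Ca, n(e⁻) passed = 2 × 0.9656 = 1.931 mol.
Cells in series carry the same charge, so the same 1.931 mol of electrons passes through cell 2.
Ni²⁺ + 2 e⁻ → Ni, so n(Ni) = 1.931 / 2 = 0.9656 mol.
m(Ni) = 0.9656 × 58.69 = 56.7 g.

56.7 g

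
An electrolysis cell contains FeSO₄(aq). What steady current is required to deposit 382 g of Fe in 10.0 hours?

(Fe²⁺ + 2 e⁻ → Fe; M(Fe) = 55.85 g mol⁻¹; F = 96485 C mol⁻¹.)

36.7 A

n(Fe) = 382 / 55.85 = 6.840 mol.
n(e⁻) = 2 × 6.840 = 13.68 mol.
Q = n(e⁻)·F = 13.68 × 96485 = 1320000 C.
I = Q/t = 1320000 / 36000 s = 36.7 A.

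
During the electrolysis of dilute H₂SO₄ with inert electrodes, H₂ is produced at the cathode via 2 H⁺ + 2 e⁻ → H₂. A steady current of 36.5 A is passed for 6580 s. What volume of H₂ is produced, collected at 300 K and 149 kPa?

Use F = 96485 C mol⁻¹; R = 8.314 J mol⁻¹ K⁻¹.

20.8 L

Q = I·t = 36.50 A × 6580.0 s = 240200 C.
n(e⁻) = Q/F = 240200 / 96485 = 2.489 mol.
2 electrons are transferred per H₂ molecule, so n(H₂) = 2.489 / 2 = 1.245 mol.
V = nRT/P = (1.245 × 8.314 × 300) / (149 × 10³ Pa) = 0.0208 m³ = 20.8 L.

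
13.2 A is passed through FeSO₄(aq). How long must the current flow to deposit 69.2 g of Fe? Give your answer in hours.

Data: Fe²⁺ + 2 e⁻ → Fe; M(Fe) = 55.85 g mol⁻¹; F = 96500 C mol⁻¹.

5.03 h

n(Fe) = m/M = 69.2 / 55.85 = 1.239 mol.
Each Fe atom requires 2 electrons, so n(e⁻) = 2 × 1.239 = 2.478 mol.
Q = n(e⁻)·F = 2.478 × 96500 = 239100 C.
t = Q/I = 239100 / 13.20 A = 18120 s = 5.03 h.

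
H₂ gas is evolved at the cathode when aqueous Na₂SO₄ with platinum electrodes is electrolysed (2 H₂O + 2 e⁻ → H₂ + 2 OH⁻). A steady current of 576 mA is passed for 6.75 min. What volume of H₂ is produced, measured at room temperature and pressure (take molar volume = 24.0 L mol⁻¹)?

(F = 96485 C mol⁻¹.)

Q = I·t = 0.5760 A × 405.00 s = 233.3 C.
n(e⁻) = Q/F = 233.3 / 96485 = 0.002418 mol.
2 electrons are transferred per H₂ molecule, so n(H₂) = 0.002418 / 2 = 0.001209 mol.
V = n × V_m = 0.001209 × 24.0 = 0.0290 L.

0.0290 L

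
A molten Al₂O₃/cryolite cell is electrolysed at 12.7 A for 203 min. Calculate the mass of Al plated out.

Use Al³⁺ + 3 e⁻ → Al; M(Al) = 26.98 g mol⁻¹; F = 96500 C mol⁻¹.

14.4 g

Q = I·t = 12.70 A × 12180 s = 154700 C.
n(e⁻) = Q/F = 154700 / 96500 = 1.603 mol.
Al³⁺ + 3 e⁻ → Al, so n(Al) = n(e⁻)/3 = 0.5343 mol.
m = n·M = 0.5343 × 26.98 = 14.4 g.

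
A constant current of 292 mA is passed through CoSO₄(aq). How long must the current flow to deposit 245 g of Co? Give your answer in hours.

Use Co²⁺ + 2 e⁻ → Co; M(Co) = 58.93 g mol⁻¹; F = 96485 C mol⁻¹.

n(Co) = m/M = 245 / 58.93 = 4.157 mol.
Each Co atom requires 2 electrons, so n(e⁻) = 2 × 4.157 = 8.315 mol.
Q = n(e⁻)·F = 8.315 × 96485 = 802300 C.
t = Q/I = 802300 / 0.2920 A = 2747000 s = 763 h.

763 h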